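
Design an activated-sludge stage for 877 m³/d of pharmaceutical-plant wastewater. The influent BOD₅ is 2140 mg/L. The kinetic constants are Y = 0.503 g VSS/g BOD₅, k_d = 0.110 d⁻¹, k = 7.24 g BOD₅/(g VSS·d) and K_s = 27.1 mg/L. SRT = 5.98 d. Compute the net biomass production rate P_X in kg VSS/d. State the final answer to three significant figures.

For a completely mixed reactor with recycle the Lawrence–McCarty relation gives S = K_s·(1 + k_d·θ_c) / [θ_c·(Y·k − k_d) − 1] = 27.1 × (1 + 0.110 × 5.98) / [5.98 × (0.503 × 7.24 − 0.110) − 1] = 44.93 / 20.12 = 2.233 mg/L.
The observed yield is Y_obs = Y/(1 + k_d·θ_c) = 0.503 / (1 + 0.110 × 5.98) = 0.503 / 1.658 = 0.3034 g VSS per g BOD₅ removed.
Mass of BOD₅ removed per day: Q(S₀ − S) = 877 × 2138 g/m³ = 1875 kg/d.
Net biomass production P_X = Y_obs × Q·(S₀ − S) = 0.3034 × 1875 = 568.8 kg VSS/d.

P_X ≈ 569 kg VSS/d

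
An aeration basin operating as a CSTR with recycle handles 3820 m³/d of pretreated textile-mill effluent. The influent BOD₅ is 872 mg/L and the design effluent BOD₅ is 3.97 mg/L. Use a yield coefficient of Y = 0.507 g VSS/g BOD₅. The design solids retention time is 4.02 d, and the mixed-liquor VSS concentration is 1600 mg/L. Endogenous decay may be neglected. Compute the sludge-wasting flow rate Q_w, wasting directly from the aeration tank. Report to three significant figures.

Q_w ≈ 1050 m³/d

Biomass mass balance (decay neglected): V·X = Y·Q·(S₀ − S)·θ_c, so V = 0.507 × 3820 × (872 − 3.97) × 4.02 / 1600 = 4224 m³.
For wasting at MLVSS concentration, Q_w = V/θ_c = 4224/4.02 = 1051 m³/d.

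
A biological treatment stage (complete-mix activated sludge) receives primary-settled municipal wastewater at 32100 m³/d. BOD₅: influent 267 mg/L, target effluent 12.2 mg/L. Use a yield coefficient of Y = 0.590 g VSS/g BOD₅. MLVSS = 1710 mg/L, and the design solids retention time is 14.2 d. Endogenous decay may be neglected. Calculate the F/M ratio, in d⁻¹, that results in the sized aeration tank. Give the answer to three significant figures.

With k_d = 0 the design equation reduces to V = Y Q (S₀−S) θ_c / X = 0.590 × 32100 × (267 − 12.2) × 14.2 / 1710 = 40073 m³.
F/M = Q·S₀ / (V·X) = 32100 × 267 / (40073 × 1710) = 0.1251 g BOD₅·(g VSS·d)⁻¹.

F/M ≈ 0.125 d⁻¹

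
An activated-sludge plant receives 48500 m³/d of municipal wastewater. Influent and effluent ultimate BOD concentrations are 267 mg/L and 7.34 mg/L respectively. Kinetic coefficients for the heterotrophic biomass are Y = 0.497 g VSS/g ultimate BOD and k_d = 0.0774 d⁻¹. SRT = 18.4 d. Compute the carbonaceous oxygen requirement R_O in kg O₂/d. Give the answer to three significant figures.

Observed yield with endogenous decay: Y_obs = Y / (1 + k_d·θ_c) = 0.497 / (1 + 0.0774 × 18.4) = 0.497 / 2.424 = 0.2050 g VSS/g ultimate BOD.
Q·(S₀ − S) = 48500 × (267 − 7.34) × 10⁻³ = 12594 kg/d removed.
Net sludge production P_X = 0.2050 × 12594 = 2582 kg VSS/d.
Carbonaceous O₂ demand = substrate oxidised − cell-mass equivalent = 12594 − 1.42 × 2582 = 8927 kg O₂/d.

R_O ≈ 8930 kg O₂/d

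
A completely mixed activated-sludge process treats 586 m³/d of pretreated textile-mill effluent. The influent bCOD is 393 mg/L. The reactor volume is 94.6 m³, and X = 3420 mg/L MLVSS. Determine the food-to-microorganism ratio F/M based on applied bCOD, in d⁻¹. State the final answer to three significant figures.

F/M ≈ 0.712 d⁻¹

Food-to-microorganism ratio F/M = Q S₀ / (V X) = 586 × 393 / (94.60 × 3420) = 0.7118 d⁻¹.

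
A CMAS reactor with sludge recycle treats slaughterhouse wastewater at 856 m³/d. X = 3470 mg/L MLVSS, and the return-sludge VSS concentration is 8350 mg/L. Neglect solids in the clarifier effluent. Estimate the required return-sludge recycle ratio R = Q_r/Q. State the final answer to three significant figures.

R = Q_r/Q = X/(X_r − X) = 3470 / (8350 − 3470) = 0.7111.

R ≈ 0.711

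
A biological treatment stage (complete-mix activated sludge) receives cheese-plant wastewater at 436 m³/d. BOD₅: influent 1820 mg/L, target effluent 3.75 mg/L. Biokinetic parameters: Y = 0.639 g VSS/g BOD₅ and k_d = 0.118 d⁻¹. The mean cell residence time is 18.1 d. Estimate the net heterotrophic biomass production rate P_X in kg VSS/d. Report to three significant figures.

Y_obs = Y / (1 + k_d θ_c) = 0.639 / (1 + 0.118 × 18.1) = 0.639 / 3.136 = 0.2038.
ΔS = 1820 − 3.75 = 1816 mg/L, so the substrate removal rate is 436 × 1816/1000 = 791.9 kg BOD₅/d.
So the net sludge growth is P_X = 0.2038 × 791.9 = 161.4 kg VSS/d.

P_X ≈ 161 kg VSS/d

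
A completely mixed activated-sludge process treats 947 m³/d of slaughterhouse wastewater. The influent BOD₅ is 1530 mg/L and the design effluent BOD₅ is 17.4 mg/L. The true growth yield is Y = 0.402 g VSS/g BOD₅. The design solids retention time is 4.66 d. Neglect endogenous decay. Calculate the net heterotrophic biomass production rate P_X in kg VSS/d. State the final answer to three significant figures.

No decay correction is needed, so Y_obs = Y = 0.402.
Q·(S₀ − S) = 947 × (1530 − 17.4) × 10⁻³ = 1432 kg/d removed.
Net biomass production P_X = Y_obs × Q·(S₀ − S) = 0.4020 × 1432 = 575.8 kg VSS/d.

P_X ≈ 576 kg VSS/d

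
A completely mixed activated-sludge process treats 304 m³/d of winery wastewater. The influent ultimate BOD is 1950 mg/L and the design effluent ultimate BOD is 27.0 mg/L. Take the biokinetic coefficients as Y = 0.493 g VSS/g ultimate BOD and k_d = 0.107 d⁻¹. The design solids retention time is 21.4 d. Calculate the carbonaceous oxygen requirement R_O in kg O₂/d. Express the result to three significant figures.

R_O ≈ 460 kg O₂/d

Y_obs = Y / (1 + k_d θ_c) = 0.493 / (1 + 0.107 × 21.4) = 0.493 / 3.290 = 0.1499.
Mass of ultimate BOD removed per day: Q(S₀ − S) = 304 × 1923 g/m³ = 584.6 kg/d.
Biomass synthesised: P_X = Y_obs × 584.6 = 87.61 kg VSS/d.
R_O = Q·(S₀ − S) − 1.42·P_X = 584.6 − 1.42 × 87.61 = 460.2 kg O₂/d.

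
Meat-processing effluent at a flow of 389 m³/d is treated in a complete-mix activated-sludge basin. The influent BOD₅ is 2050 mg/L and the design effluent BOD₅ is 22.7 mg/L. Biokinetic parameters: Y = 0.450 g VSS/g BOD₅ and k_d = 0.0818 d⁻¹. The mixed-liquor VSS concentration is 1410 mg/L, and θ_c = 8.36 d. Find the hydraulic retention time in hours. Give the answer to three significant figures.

τ ≈ 77.1 h

Steady-state biomass mass balance: V·X·(1 + k_d·θ_c) = Y·Q·(S₀ − S)·θ_c, so V = 0.450 × 389 × (2050 − 22.7) × 8.36 / [1410 × (1 + 0.0818 × 8.36)] = 2.97×10^6 / 2374 = 1250 m³.
HRT = V/Q = 1250 m³ / 389 m³·d⁻¹ = 3.212 d × 24 = 77.09 h.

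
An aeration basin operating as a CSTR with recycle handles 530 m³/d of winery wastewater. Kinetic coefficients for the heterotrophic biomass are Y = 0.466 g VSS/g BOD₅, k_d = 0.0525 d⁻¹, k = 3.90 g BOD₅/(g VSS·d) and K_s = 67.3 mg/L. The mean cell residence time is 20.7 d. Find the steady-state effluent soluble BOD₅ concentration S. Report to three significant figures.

S ≈ 3.95 mg/L

Effluent substrate depends only on kinetics and SRT: S = K_s(1 + k_d θ_c) / [θ_c(Yk − k_d) − 1] = 67.3 × (1 + 0.0525 × 20.7) / [20.7 × (0.466 × 3.90 − 0.0525) − 1] = 140.4 / 35.53 = 3.952 mg/L.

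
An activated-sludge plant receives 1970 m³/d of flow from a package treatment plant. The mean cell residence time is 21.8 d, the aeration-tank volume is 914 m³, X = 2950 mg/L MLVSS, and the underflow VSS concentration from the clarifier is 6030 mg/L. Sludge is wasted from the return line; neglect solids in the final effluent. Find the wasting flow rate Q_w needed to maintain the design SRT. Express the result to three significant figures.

θ_c = V·X/(Q_w·X_r) when wasting from the recycle, so Q_w = V·X/(θ_c·X_r) = 914.0 × 2950 / (21.8 × 6030) = 20.51 m³/d.

Q_w ≈ 20.5 m³/d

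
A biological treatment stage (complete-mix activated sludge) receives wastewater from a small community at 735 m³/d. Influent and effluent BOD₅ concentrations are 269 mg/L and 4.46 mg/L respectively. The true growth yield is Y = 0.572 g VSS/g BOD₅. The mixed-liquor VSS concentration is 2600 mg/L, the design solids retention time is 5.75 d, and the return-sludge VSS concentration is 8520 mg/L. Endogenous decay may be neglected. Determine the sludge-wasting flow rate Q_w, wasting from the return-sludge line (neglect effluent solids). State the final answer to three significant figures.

Q_w ≈ 13.1 m³/d

V·X = Y·Q·ΔS·θ_c gives V = 0.572 × 735 × (269 − 4.46) × 5.75 / 2600 = 246.0 m³.
Wasting from the return line (neglecting effluent solids): Q_w = V·X / (θ_c·X_r) = 246.0 × 2600 / (5.75 × 8520) = 13.05 m³/d.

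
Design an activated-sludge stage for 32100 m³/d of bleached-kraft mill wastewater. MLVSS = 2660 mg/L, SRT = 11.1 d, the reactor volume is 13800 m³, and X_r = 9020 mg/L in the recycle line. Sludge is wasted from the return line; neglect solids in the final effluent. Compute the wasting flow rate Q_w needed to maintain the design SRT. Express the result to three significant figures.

Q_w ≈ 367 m³/d

Wasting from the return line (neglecting effluent solids): Q_w = V·X / (θ_c·X_r) = 13800 × 2660 / (11.1 × 9020) = 366.6 m³/d.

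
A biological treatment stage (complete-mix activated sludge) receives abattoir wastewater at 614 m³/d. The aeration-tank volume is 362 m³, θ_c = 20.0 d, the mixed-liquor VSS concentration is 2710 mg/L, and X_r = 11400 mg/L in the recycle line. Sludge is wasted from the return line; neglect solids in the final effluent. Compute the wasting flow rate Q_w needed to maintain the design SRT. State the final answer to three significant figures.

Q_w ≈ 4.30 m³/d

Wasting from the return line (neglecting effluent solids): Q_w = V·X / (θ_c·X_r) = 362.0 × 2710 / (20.0 × 11400) = 4.303 m³/d.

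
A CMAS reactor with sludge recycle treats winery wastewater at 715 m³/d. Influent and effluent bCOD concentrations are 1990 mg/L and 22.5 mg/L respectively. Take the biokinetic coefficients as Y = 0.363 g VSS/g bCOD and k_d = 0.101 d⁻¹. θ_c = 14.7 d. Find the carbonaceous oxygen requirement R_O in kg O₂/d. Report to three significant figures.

R_O ≈ 1110 kg O₂/d

The observed yield is Y_obs = Y/(1 + k_d·θ_c) = 0.363 / (1 + 0.101 × 14.7) = 0.363 / 2.485 = 0.1461 g VSS per g bCOD removed.
Mass of bCOD removed per day: Q(S₀ − S) = 715 × 1968 g/m³ = 1407 kg/d.
Net sludge production P_X = 0.1461 × 1407 = 205.5 kg VSS/d.
Carbonaceous O₂ demand = substrate oxidised − cell-mass equivalent = 1407 − 1.42 × 205.5 = 1115 kg O₂/d.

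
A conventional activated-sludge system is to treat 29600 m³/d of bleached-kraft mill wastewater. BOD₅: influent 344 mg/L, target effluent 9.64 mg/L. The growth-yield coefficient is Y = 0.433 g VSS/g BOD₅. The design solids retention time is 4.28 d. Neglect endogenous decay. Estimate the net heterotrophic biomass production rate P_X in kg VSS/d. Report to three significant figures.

P_X ≈ 4290 kg VSS/d

No decay correction is needed, so Y_obs = Y = 0.433.
ΔS = 344 − 9.64 = 334.4 mg/L, so the substrate removal rate is 29600 × 334.4/1000 = 9897 kg BOD₅/d.
Net biomass production P_X = Y_obs × Q·(S₀ − S) = 0.4330 × 9897 = 4285 kg VSS/d.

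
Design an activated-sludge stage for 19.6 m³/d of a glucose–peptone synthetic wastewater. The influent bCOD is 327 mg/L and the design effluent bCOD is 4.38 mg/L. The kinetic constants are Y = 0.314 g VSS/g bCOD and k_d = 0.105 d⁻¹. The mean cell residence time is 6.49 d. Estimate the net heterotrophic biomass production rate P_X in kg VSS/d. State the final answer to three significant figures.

The observed yield is Y_obs = Y/(1 + k_d·θ_c) = 0.314 / (1 + 0.105 × 6.49) = 0.314 / 1.681 = 0.1867 g VSS per g bCOD removed.
Q·(S₀ − S) = 19.6 × (327 − 4.38) × 10⁻³ = 6.323 kg/d removed.
So the net sludge growth is P_X = 0.1867 × 6.323 = 1.181 kg VSS/d.

P_X ≈ 1.18 kg VSS/d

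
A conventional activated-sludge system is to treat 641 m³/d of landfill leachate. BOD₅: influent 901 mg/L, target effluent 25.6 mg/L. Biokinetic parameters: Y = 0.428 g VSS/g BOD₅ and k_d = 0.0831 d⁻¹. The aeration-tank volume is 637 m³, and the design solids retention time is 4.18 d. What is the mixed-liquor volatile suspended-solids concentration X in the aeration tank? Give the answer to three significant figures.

X ≈ 1170 mg/L

X = Y·Q·ΔS·θ_c / [V·(1 + k_d θ_c)] = 0.428 × 641 × (901 − 25.6) × 4.18 / [637 × (1 + 0.0831 × 4.18)] = 1170 mg/L.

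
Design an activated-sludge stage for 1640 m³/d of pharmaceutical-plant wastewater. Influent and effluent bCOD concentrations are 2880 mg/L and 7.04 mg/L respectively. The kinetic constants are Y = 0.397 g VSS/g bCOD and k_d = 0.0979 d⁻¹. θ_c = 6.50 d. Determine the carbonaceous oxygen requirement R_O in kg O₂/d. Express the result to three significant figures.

Observed yield with endogenous decay: Y_obs = Y / (1 + k_d·θ_c) = 0.397 / (1 + 0.0979 × 6.50) = 0.397 / 1.636 = 0.2426 g VSS/g bCOD.
Substrate removed = Q·(S₀ − S) = 1640 m³/d × (2880 − 7.04) g/m³ = 4.71×10^6 g/d = 4712 kg/d.
Net sludge production P_X = 0.2426 × 4712 = 1143 kg VSS/d.
Carbonaceous O₂ demand = substrate oxidised − cell-mass equivalent = 4712 − 1.42 × 1143 = 3088 kg O₂/d.

R_O ≈ 3090 kg O₂/d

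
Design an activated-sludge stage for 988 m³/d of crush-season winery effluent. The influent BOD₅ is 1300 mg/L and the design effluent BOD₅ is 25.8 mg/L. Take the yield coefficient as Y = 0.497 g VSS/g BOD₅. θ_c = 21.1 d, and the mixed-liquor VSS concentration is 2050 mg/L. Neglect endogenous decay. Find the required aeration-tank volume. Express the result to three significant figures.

V ≈ 6440 m³

With k_d = 0 the design equation reduces to V = Y Q (S₀−S) θ_c / X = 0.497 × 988 × (1300 − 25.8) × 21.1 / 2050 = 6440 m³.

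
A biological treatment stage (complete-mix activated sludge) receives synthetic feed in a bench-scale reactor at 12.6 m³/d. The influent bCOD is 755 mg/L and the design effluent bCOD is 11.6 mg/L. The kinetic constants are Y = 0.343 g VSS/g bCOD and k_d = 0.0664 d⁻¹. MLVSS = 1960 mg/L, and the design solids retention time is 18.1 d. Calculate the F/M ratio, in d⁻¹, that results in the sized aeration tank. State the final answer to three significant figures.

Steady-state biomass mass balance: V·X·(1 + k_d·θ_c) = Y·Q·(S₀ − S)·θ_c, so V = 0.343 × 12.6 × (755 − 11.6) × 18.1 / [1960 × (1 + 0.0664 × 18.1)] = 5.82×10^4 / 4316 = 13.47 m³.
F/M = Q·S₀ / (V·X) = 12.6 × 755 / (13.47 × 1960) = 0.3602 g bCOD·(g VSS·d)⁻¹.

F/M ≈ 0.360 d⁻¹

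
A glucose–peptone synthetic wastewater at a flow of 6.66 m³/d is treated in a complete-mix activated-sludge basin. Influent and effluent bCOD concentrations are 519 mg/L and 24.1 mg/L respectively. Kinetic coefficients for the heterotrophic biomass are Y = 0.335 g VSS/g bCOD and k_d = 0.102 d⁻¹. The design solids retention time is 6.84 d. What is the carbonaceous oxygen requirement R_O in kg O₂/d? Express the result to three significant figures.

R_O ≈ 2.37 kg O₂/d

Correct the yield for decay: Y_obs = Y/(1 + k_d θ_c) = 0.335 / (1 + 0.102 × 6.84) = 0.335 / 1.698 = 0.1973.
Mass of bCOD removed per day: Q(S₀ − S) = 6.66 × 494.9 g/m³ = 3.296 kg/d.
Biomass synthesised: P_X = Y_obs × 3.296 = 0.6504 kg VSS/d.
R_O = Q·ΔS − 1.42 P_X = 3.296 − 0.9236 = 2.372 kg O₂/d.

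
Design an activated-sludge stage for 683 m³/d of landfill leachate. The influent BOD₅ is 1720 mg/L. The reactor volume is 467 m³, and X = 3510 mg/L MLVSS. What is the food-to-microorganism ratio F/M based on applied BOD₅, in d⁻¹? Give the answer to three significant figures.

F/M ≈ 0.717 d⁻¹

F/M = Q·S₀ / (V·X) = 683 × 1720 / (467.0 × 3510) = 0.7167 g BOD₅·(g VSS·d)⁻¹.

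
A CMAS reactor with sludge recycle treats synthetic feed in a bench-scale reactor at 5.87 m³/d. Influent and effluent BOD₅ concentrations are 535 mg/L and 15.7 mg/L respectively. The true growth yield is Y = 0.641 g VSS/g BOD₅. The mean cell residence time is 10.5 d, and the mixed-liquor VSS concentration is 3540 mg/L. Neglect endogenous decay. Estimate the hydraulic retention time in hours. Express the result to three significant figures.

V·X = Y·Q·ΔS·θ_c gives V = 0.641 × 5.87 × (535 − 15.7) × 10.5 / 3540 = 5.796 m³.
Hydraulic retention time τ = V/Q = 5.796 / 5.87 = 0.9873 d = 23.70 h.

τ ≈ 23.7 h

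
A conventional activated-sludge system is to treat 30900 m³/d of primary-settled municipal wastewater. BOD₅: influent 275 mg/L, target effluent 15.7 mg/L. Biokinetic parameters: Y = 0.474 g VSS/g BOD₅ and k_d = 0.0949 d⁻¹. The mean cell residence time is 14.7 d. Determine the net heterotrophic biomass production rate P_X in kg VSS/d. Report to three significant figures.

Correct the yield for decay: Y_obs = Y/(1 + k_d θ_c) = 0.474 / (1 + 0.0949 × 14.7) = 0.474 / 2.395 = 0.1979.
Substrate removed = Q·(S₀ − S) = 30900 m³/d × (275 − 15.7) g/m³ = 8.01×10^6 g/d = 8012 kg/d.
Biomass produced: P_X = Y_obs·Q·ΔS = 0.1979 × 8012 ≈ 1586 kg VSS/d.

P_X ≈ 1590 kg VSS/d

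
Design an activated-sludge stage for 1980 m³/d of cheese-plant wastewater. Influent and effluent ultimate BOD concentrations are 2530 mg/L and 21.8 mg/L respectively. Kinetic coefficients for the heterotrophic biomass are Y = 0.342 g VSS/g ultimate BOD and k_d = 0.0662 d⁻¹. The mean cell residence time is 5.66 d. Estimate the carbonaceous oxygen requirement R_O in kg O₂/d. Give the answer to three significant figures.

R_O ≈ 3210 kg O₂/d

Y_obs = Y / (1 + k_d θ_c) = 0.342 / (1 + 0.0662 × 5.66) = 0.342 / 1.375 = 0.2488.
Q·(S₀ − S) = 1980 × (2530 − 21.8) × 10⁻³ = 4966 kg/d removed.
P_X = Y_obs·Q·(S₀ − S) = 0.2488 × 4966 = 1236 kg VSS/d.
R_O = Q·(S₀ − S) − 1.42·P_X = 4966 − 1.42 × 1236 = 3212 kg O₂/d.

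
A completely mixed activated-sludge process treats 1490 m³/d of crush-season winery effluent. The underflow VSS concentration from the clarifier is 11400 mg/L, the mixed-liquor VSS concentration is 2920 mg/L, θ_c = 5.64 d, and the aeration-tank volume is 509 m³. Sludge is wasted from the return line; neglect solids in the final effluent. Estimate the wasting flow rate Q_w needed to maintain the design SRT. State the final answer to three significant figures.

Q_w = (V·X)/(θ_c X_r) = 509.0 × 2920 / (5.64 × 11400) = 23.12 m³/d.

Q_w ≈ 23.1 m³/d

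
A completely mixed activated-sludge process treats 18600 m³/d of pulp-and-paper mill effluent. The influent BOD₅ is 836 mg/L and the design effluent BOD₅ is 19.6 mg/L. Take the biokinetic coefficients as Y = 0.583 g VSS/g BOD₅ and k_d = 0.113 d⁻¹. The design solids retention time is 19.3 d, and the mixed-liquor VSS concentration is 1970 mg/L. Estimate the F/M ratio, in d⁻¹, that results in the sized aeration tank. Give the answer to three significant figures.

F/M ≈ 0.289 d⁻¹

Steady-state biomass mass balance: V·X·(1 + k_d·θ_c) = Y·Q·(S₀ − S)·θ_c, so V = 0.583 × 18600 × (836 − 19.6) × 19.3 / [1970 × (1 + 0.113 × 19.3)] = 1.71×10^8 / 6266 = 27266 m³.
F/M = Q·S₀ / (V·X) = 18600 × 836 / (27266 × 1970) = 0.2895 g BOD₅·(g VSS·d)⁻¹.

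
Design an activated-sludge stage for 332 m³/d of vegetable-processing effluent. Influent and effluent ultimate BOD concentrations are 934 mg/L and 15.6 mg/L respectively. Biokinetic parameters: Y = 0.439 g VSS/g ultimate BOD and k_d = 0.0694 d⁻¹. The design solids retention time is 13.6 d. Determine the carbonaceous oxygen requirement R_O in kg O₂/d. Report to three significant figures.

The observed yield is Y_obs = Y/(1 + k_d·θ_c) = 0.439 / (1 + 0.0694 × 13.6) = 0.439 / 1.944 = 0.2258 g VSS per g ultimate BOD removed.
Mass of ultimate BOD removed per day: Q(S₀ − S) = 332 × 918.4 g/m³ = 304.9 kg/d.
P_X = Y_obs·Q·(S₀ − S) = 0.2258 × 304.9 = 68.86 kg VSS/d.
R_O = Q·(S₀ − S) − 1.42·P_X = 304.9 − 1.42 × 68.86 = 207.1 kg O₂/d.

R_O ≈ 207 kg O₂/d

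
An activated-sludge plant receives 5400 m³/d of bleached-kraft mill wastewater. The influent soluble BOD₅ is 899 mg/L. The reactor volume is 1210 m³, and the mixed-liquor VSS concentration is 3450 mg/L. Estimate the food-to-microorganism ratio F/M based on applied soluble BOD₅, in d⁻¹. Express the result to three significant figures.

F/M ≈ 1.16 d⁻¹

Food-to-microorganism ratio F/M = Q S₀ / (V X) = 5400 × 899 / (1210 × 3450) = 1.163 d⁻¹.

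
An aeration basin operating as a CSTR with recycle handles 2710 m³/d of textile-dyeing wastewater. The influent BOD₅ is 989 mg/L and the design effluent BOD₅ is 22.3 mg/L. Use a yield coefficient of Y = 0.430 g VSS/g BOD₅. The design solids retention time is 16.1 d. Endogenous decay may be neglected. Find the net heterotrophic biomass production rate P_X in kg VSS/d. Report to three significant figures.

Since k_d ≈ 0, Y_obs = Y = 0.430 g VSS/g BOD₅.
Mass of BOD₅ removed per day: Q(S₀ − S) = 2710 × 966.7 g/m³ = 2620 kg/d.
So the net sludge growth is P_X = 0.4300 × 2620 = 1126 kg VSS/d.

P_X ≈ 1130 kg VSS/d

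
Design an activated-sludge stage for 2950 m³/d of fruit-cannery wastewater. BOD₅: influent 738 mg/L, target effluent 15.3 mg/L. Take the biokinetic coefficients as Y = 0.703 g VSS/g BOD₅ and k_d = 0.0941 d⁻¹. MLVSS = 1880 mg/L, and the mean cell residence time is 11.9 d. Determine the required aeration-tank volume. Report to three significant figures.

V ≈ 4480 m³

Rearranging the biomass balance for a CMAS with decay, V = Y·Q·ΔS·θ_c / [X·(1+k_d θ_c)] = 0.703 × 2950 × (738 − 15.3) × 11.9 / [1880 × (1 + 0.0941 × 11.9)] = 1.78×10^7 / 3985 = 4475 m³.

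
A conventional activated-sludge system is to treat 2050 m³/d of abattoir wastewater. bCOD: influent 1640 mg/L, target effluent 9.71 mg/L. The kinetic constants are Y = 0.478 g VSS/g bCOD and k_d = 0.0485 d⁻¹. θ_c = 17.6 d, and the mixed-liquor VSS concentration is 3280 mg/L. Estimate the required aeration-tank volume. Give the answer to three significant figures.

From the SRT design equation V = Y Q (S₀−S) θ_c / [X (1 + k_d θ_c)] = 0.478 × 2050 × (1640 − 9.71) × 17.6 / [3280 × (1 + 0.0485 × 17.6)] = 2.81×10^7 / 6080 = 4625 m³.

V ≈ 4620 m³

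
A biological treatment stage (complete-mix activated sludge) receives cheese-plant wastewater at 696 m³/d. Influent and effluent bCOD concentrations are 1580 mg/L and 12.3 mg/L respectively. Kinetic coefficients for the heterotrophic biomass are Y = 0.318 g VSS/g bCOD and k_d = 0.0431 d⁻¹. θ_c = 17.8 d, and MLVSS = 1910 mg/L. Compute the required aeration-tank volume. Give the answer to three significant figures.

From the SRT design equation V = Y Q (S₀−S) θ_c / [X (1 + k_d θ_c)] = 0.318 × 696 × (1580 − 12.3) × 17.8 / [1910 × (1 + 0.0431 × 17.8)] = 6.18×10^6 / 3375 = 1830 m³.

V ≈ 1830 m³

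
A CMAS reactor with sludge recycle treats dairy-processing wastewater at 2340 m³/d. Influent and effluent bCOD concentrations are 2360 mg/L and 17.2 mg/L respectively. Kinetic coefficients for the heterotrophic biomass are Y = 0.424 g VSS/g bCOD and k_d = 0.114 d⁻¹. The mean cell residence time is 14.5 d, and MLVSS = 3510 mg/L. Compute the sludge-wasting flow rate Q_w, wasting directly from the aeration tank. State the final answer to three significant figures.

Q_w ≈ 250 m³/d

Steady-state biomass mass balance: V·X·(1 + k_d·θ_c) = Y·Q·(S₀ − S)·θ_c, so V = 0.424 × 2340 × (2360 − 17.2) × 14.5 / [3510 × (1 + 0.114 × 14.5)] = 3.37×10^7 / 9312 = 3619 m³.
Wasting from the aeration tank: Q_w = V / θ_c = 3619 / 14.5 = 249.6 m³/d.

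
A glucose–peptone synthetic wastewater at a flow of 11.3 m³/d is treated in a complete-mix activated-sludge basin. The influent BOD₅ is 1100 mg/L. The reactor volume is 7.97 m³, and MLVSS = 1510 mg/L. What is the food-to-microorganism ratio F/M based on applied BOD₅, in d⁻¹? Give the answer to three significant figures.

F/M ≈ 1.03 d⁻¹

Food-to-microorganism ratio F/M = Q S₀ / (V X) = 11.3 × 1100 / (7.970 × 1510) = 1.033 d⁻¹.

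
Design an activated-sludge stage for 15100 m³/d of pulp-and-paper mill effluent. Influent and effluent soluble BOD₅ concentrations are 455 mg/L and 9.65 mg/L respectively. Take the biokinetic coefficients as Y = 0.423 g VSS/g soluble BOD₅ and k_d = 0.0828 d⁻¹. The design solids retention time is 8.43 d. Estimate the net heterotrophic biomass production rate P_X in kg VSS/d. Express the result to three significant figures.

P_X ≈ 1680 kg VSS/d

Correct the yield for decay: Y_obs = Y/(1 + k_d θ_c) = 0.423 / (1 + 0.0828 × 8.43) = 0.423 / 1.698 = 0.2491.
Q·(S₀ − S) = 15100 × (455 − 9.65) × 10⁻³ = 6725 kg/d removed.
P_X = Y_obs · Q(S₀ − S) = 0.2491 × 6725 = 1675 kg VSS/d.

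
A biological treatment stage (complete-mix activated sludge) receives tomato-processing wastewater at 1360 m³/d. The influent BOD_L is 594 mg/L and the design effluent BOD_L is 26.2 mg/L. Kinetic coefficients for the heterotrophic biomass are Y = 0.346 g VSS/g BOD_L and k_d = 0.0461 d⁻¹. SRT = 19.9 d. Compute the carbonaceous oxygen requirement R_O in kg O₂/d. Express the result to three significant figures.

Correct the yield for decay: Y_obs = Y/(1 + k_d θ_c) = 0.346 / (1 + 0.0461 × 19.9) = 0.346 / 1.917 = 0.1805.
Q·(S₀ − S) = 1360 × (594 − 26.2) × 10⁻³ = 772.2 kg/d removed.
Biomass synthesised: P_X = Y_obs × 772.2 = 139.3 kg VSS/d.
R_O = Q·(S₀ − S) − 1.42·P_X = 772.2 − 1.42 × 139.3 = 574.3 kg O₂/d.

R_O ≈ 574 kg O₂/d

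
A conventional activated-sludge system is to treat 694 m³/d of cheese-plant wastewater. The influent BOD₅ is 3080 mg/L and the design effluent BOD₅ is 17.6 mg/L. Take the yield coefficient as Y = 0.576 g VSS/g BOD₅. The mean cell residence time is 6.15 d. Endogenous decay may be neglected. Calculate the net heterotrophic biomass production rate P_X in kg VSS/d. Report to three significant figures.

P_X ≈ 1220 kg VSS/d

Since k_d ≈ 0, Y_obs = Y = 0.576 g VSS/g BOD₅.
Q·(S₀ − S) = 694 × (3080 − 17.6) × 10⁻³ = 2125 kg/d removed.
Biomass produced: P_X = Y_obs·Q·ΔS = 0.5760 × 2125 ≈ 1224 kg VSS/d.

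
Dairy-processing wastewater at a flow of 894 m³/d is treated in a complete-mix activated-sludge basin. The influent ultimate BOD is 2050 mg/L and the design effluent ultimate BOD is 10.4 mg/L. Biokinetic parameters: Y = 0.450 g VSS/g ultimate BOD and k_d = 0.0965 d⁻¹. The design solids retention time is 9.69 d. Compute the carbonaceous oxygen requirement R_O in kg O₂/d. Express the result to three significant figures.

R_O ≈ 1220 kg O₂/d

Y_obs = Y / (1 + k_d θ_c) = 0.450 / (1 + 0.0965 × 9.69) = 0.450 / 1.935 = 0.2325.
Mass of ultimate BOD removed per day: Q(S₀ − S) = 894 × 2040 g/m³ = 1823 kg/d.
Biomass synthesised: P_X = Y_obs × 1823 = 424.0 kg VSS/d.
R_O = Q·ΔS − 1.42 P_X = 1823 − 602.1 = 1221 kg O₂/d.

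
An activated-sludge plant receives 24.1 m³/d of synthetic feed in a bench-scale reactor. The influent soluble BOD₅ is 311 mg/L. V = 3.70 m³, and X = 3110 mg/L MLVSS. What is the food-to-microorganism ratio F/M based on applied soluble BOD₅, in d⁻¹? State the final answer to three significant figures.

F/M ≈ 0.651 d⁻¹

Food-to-microorganism ratio F/M = Q S₀ / (V X) = 24.1 × 311 / (3.700 × 3110) = 0.6514 d⁻¹.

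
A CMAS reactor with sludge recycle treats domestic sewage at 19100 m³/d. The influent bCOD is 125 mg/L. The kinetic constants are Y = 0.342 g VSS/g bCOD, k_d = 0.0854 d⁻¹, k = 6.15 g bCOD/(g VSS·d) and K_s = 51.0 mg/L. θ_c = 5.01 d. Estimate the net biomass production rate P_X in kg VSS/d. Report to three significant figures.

For a completely mixed reactor with recycle the Lawrence–McCarty relation gives S = K_s·(1 + k_d·θ_c) / [θ_c·(Y·k − k_d) − 1] = 51.0 × (1 + 0.0854 × 5.01) / [5.01 × (0.342 × 6.15 − 0.0854) − 1] = 72.82 / 9.110 = 7.994 mg/L.
Correct the yield for decay: Y_obs = Y/(1 + k_d θ_c) = 0.342 / (1 + 0.0854 × 5.01) = 0.342 / 1.428 = 0.2395.
Mass of bCOD removed per day: Q(S₀ − S) = 19100 × 117.0 g/m³ = 2235 kg/d.
P_X = Y_obs · Q(S₀ − S) = 0.2395 × 2235 = 535.3 kg VSS/d.

P_X ≈ 535 kg VSS/d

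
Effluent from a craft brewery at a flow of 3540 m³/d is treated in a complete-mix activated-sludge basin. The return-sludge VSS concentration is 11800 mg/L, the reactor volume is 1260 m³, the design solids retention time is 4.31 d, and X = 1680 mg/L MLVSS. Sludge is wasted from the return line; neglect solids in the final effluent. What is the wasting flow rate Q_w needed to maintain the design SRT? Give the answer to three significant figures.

Wasting from the return line (neglecting effluent solids): Q_w = V·X / (θ_c·X_r) = 1260 × 1680 / (4.31 × 11800) = 41.62 m³/d.

Q_w ≈ 41.6 m³/d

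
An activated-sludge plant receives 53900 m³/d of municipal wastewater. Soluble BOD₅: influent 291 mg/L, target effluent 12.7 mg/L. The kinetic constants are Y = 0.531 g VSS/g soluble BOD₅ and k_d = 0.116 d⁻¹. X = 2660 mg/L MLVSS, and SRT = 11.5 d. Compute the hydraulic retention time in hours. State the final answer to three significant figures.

Steady-state biomass mass balance: V·X·(1 + k_d·θ_c) = Y·Q·(S₀ − S)·θ_c, so V = 0.531 × 53900 × (291 − 12.7) × 11.5 / [2660 × (1 + 0.116 × 11.5)] = 9.16×10^7 / 6208 = 14754 m³.
HRT = V/Q = 14754 m³ / 53900 m³·d⁻¹ = 0.2737 d × 24 = 6.570 h.

τ ≈ 6.57 h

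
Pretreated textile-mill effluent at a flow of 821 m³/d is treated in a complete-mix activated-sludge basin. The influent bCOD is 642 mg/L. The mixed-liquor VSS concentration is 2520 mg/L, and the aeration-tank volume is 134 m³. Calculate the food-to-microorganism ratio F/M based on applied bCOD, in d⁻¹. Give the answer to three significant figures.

F/M = Q·S₀ / (V·X) = 821 × 642 / (134.0 × 2520) = 1.561 g bCOD·(g VSS·d)⁻¹.

F/M ≈ 1.56 d⁻¹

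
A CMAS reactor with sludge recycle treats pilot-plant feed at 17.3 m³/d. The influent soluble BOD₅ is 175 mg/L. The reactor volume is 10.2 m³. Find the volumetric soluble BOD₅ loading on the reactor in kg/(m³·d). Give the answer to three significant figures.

L_v ≈ 0.297 kg soluble BOD₅/(m³·d)

L_v = Q S₀ / V = 17.3 × 175 × 10⁻³ / 10.20 = 0.2968 kg/(m³·d).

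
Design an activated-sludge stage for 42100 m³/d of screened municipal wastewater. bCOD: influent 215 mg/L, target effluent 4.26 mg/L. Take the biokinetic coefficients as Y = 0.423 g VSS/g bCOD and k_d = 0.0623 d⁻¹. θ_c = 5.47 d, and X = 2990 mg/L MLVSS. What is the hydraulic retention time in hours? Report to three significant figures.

τ ≈ 2.92 h

Steady-state biomass mass balance: V·X·(1 + k_d·θ_c) = Y·Q·(S₀ − S)·θ_c, so V = 0.423 × 42100 × (215 − 4.26) × 5.47 / [2990 × (1 + 0.0623 × 5.47)] = 2.05×10^7 / 4009 = 5121 m³.
τ = V/Q = 5121/42100 = 0.1216 d, or 2.919 h.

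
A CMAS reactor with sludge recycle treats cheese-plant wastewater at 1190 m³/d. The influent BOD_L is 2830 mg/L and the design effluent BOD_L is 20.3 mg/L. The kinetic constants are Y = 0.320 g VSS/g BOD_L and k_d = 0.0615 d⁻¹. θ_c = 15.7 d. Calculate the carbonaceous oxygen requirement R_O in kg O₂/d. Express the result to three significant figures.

R_O ≈ 2570 kg O₂/d

Y_obs = Y / (1 + k_d θ_c) = 0.320 / (1 + 0.0615 × 15.7) = 0.320 / 1.966 = 0.1628.
Q·(S₀ − S) = 1190 × (2830 − 20.3) × 10⁻³ = 3344 kg/d removed.
P_X = Y_obs·Q·(S₀ − S) = 0.1628 × 3344 = 544.3 kg VSS/d.
Carbonaceous O₂ demand = substrate oxidised − cell-mass equivalent = 3344 − 1.42 × 544.3 = 2571 kg O₂/d.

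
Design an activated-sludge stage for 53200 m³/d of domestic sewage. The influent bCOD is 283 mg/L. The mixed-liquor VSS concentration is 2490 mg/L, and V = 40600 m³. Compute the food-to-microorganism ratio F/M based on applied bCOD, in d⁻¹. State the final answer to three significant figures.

F/M ≈ 0.149 d⁻¹

Food-to-microorganism ratio F/M = Q S₀ / (V X) = 53200 × 283 / (40600 × 2490) = 0.1489 d⁻¹.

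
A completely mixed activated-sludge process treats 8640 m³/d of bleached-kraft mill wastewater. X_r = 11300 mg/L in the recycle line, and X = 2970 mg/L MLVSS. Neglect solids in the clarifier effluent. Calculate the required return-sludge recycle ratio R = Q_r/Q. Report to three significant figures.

R ≈ 0.357

Mass balance around the secondary clarifier (neglecting effluent solids): R = X / (X_r − X) = 2970 / (11300 − 2970) = 0.3565.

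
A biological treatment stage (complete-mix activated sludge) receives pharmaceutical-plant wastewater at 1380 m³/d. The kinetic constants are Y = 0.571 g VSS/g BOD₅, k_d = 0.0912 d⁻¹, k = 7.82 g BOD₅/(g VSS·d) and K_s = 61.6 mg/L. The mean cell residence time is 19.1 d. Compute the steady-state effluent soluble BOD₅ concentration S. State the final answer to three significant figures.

S ≈ 2.05 mg/L

Effluent substrate depends only on kinetics and SRT: S = K_s(1 + k_d θ_c) / [θ_c(Yk − k_d) − 1] = 61.6 × (1 + 0.0912 × 19.1) / [19.1 × (0.571 × 7.82 − 0.0912) − 1] = 168.9 / 82.54 = 2.046 mg/L.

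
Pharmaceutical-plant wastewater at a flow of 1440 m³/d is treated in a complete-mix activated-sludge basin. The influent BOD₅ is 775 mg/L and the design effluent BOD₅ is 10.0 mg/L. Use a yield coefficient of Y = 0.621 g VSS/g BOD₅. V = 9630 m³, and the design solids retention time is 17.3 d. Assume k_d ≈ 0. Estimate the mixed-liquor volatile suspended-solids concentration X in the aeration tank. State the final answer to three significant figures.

Without decay, X = Y Q (S₀−S) θ_c / V = 0.621 × 1440 × (775 − 10.0) × 17.3 / 9630 = 1229 mg/L.

X ≈ 1230 mg/L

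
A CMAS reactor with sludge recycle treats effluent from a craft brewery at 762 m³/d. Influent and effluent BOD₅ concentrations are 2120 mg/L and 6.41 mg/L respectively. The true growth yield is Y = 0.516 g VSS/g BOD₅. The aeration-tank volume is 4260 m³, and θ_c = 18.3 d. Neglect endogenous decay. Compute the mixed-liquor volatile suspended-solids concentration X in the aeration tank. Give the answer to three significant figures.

X ≈ 3570 mg/L

Without decay, X = Y Q (S₀−S) θ_c / V = 0.516 × 762 × (2120 − 6.41) × 18.3 / 4260 = 3570 mg/L.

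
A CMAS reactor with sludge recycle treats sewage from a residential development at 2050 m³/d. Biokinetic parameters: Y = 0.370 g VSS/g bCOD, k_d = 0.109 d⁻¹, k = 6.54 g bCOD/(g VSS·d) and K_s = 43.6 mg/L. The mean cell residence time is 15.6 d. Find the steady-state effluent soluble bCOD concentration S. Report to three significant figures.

S ≈ 3.36 mg/L

For a completely mixed reactor with recycle the Lawrence–McCarty relation gives S = K_s·(1 + k_d·θ_c) / [θ_c·(Y·k − k_d) − 1] = 43.6 × (1 + 0.109 × 15.6) / [15.6 × (0.370 × 6.54 − 0.109) − 1] = 117.7 / 35.05 = 3.359 mg/L.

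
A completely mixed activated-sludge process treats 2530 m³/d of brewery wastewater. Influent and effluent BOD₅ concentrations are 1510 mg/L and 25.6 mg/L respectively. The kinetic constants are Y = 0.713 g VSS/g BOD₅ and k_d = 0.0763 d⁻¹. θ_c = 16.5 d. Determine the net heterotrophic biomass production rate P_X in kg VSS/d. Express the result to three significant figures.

P_X ≈ 1190 kg VSS/d

Observed yield with endogenous decay: Y_obs = Y / (1 + k_d·θ_c) = 0.713 / (1 + 0.0763 × 16.5) = 0.713 / 2.259 = 0.3156 g VSS/g BOD₅.
Mass of BOD₅ removed per day: Q(S₀ − S) = 2530 × 1484 g/m³ = 3756 kg/d.
Biomass produced: P_X = Y_obs·Q·ΔS = 0.3156 × 3756 ≈ 1185 kg VSS/d.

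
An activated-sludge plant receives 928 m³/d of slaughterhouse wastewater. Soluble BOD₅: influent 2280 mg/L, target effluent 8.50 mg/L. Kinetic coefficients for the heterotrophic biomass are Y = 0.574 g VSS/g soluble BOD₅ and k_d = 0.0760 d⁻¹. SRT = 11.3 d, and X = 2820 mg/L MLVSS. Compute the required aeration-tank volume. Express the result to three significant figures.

Rearranging the biomass balance for a CMAS with decay, V = Y·Q·ΔS·θ_c / [X·(1+k_d θ_c)] = 0.574 × 928 × (2280 − 8.50) × 11.3 / [2820 × (1 + 0.0760 × 11.3)] = 1.37×10^7 / 5242 = 2608 m³.

V ≈ 2610 m³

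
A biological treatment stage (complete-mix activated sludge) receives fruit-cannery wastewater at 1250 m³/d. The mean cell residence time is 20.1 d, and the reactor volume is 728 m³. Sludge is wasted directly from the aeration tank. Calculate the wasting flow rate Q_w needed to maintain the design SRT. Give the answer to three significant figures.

With mixed-liquor wasting, θ_c = V/Q_w, so Q_w = V/θ_c = 728.0/20.1 = 36.22 m³/d.

Q_w ≈ 36.2 m³/d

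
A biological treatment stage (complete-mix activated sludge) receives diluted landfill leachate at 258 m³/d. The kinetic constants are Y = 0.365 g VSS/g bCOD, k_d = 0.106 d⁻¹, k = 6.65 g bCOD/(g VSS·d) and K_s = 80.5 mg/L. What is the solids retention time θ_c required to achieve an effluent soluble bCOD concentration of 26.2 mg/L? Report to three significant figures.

θ_c ≈ 2.04 d

At the target effluent, Y k S/(K_s+S) = 0.365×6.65×26.2/106.7 = 0.5960 d⁻¹.
1/θ_c = 0.5960 − 0.106 = 0.4900 d⁻¹, so θ_c = 2.041 d.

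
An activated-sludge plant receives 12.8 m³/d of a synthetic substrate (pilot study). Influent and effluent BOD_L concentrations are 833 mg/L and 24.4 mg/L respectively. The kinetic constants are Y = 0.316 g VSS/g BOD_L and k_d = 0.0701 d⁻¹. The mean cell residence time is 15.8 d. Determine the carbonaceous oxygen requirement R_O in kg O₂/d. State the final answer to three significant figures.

R_O ≈ 8.15 kg O₂/d

Correct the yield for decay: Y_obs = Y/(1 + k_d θ_c) = 0.316 / (1 + 0.0701 × 15.8) = 0.316 / 2.108 = 0.1499.
Substrate removed = Q·(S₀ − S) = 12.8 m³/d × (833 − 24.4) g/m³ = 1.04×10^4 g/d = 10.35 kg/d.
P_X = Y_obs·Q·(S₀ − S) = 0.1499 × 10.35 = 1.552 kg VSS/d.
R_O = Q·(S₀ − S) − 1.42·P_X = 10.35 − 1.42 × 1.552 = 8.146 kg O₂/d.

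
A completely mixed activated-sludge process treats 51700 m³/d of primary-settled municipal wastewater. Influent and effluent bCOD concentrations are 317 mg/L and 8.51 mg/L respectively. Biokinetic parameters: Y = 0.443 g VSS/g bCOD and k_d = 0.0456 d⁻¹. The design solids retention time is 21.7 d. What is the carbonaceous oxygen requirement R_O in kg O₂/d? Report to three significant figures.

R_O ≈ 10900 kg O₂/d

The observed yield is Y_obs = Y/(1 + k_d·θ_c) = 0.443 / (1 + 0.0456 × 21.7) = 0.443 / 1.990 = 0.2227 g VSS per g bCOD removed.
Substrate removed = Q·(S₀ − S) = 51700 m³/d × (317 − 8.51) g/m³ = 1.59×10^7 g/d = 15949 kg/d.
Net sludge production P_X = 0.2227 × 15949 = 3551 kg VSS/d.
R_O = Q·ΔS − 1.42 P_X = 15949 − 5043 = 10906 kg O₂/d.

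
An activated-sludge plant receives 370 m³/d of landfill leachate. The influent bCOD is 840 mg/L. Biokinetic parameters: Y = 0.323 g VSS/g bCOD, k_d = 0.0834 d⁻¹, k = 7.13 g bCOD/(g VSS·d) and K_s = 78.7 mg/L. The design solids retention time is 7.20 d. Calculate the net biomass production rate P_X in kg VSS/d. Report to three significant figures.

From the Monod/SRT balance for a CMAS, S = K_s·(1+k_d θ_c)/[θ_c·(Y k − k_d) − 1] = 78.7 × (1 + 0.0834 × 7.20) / [7.20 × (0.323 × 7.13 − 0.0834) − 1] = 126.0 / 14.98 = 8.408 mg/L.
Observed yield with endogenous decay: Y_obs = Y / (1 + k_d·θ_c) = 0.323 / (1 + 0.0834 × 7.20) = 0.323 / 1.600 = 0.2018 g VSS/g bCOD.
Substrate removed = Q·(S₀ − S) = 370 m³/d × (840 − 8.41) g/m³ = 3.08×10^5 g/d = 307.7 kg/d.
Net biomass production P_X = Y_obs × Q·(S₀ − S) = 0.2018 × 307.7 = 62.10 kg VSS/d.

P_X ≈ 62.1 kg VSS/d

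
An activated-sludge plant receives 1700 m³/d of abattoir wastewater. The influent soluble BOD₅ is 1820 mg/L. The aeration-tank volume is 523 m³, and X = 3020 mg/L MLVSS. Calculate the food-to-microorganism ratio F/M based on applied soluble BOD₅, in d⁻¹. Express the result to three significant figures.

F/M = applied load / biomass = Q·S₀/(V·X) = 1700 × 1820 / (523.0 × 3020) = 1.959 d⁻¹.

F/M ≈ 1.96 d⁻¹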